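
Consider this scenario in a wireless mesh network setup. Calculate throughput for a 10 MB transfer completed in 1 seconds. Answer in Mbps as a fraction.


Given: file = 10 MB, time = 1 s
File in Mb = 10 * 8 = 80 Mb
Throughput = 80 / 1 Mbps
Throughput = 80 Mbps

80


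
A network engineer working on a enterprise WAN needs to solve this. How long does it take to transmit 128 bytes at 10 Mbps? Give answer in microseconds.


Given: packet = 128 bytes, bandwidth = 10 Mbps
Packet in bits = 128 * 8 = 1024 bits
Bandwidth = 10 * 10^6 = 10000000 bps
Time = 1024 / 10000000 seconds
Time in us = 1024 * 10^6 / 10000000 = 102.4

102.4


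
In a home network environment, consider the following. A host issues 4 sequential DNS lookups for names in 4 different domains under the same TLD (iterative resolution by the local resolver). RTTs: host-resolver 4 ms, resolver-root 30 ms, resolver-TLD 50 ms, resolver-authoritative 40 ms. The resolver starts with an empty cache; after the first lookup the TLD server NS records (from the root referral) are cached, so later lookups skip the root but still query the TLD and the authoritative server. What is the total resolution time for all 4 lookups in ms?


Lookup 1 (cold cache): local + root + TLD + auth = 4 + 30 + 50 + 40 = 124 ms
Lookups 2..4 (TLD NS cached -> skip root; new domain -> still ask TLD and auth): local + TLD + auth = 4 + 50 + 40 = 94 ms each
Remaining 3 lookups: 3 * 94 = 282 ms
Total = 124 + 282 = 406 ms

406


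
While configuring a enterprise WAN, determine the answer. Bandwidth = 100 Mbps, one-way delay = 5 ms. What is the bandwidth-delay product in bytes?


Given: bandwidth = 100 Mbps, delay = 5 ms
BDP in bits = 100 * 10^6 * 5 / 1000
BDP in bits = 500000
BDP in bytes = 500000 / 8 = 62500

62500


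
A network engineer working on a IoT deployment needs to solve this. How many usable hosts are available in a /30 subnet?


Given: subnet mask /30
Host bits = 32 - 30 = 2
Total addresses = 2^2 = 4
Usable hosts = 4 - 2 (network + broadcast) = 2

2


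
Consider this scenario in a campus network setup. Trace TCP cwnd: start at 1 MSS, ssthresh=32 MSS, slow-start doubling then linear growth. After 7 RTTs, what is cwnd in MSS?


RTT 0: cwnd = 1 MSS (initial)
RTT 1: cwnd = 2 MSS (slow start, doubled)
RTT 2: cwnd = 4 MSS (slow start, doubled)
RTT 3: cwnd = 8 MSS (slow start, doubled)
RTT 4: cwnd = 16 MSS (slow start, doubled)
RTT 5: cwnd = 32 MSS (slow start, doubled)
RTT 6: cwnd = 33 MSS (congestion avoidance, +1)
RTT 7: cwnd = 34 MSS (congestion avoidance, +1)

34


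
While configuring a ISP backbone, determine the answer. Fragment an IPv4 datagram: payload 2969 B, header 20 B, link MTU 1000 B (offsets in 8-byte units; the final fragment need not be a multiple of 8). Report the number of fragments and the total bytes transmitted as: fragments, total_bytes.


Max data per non-final fragment = floor((MTU - header)/8)*8 = floor((1000 - 20)/8)*8 = floor(980/8)*8 = 976 B
Final fragment needs no 8-byte alignment: it can carry up to MTU - header = 980 B
Non-final fragments needed = ceil((payload - 980) / 976) = ceil(1989/976) = ceil(2.0379) = 3
Number of fragments = 3 + 1 = 4
Fragment sizes (data): 3 * 976 B + 41 B (last, 41 <= 980 OK)
Total bytes sent = payload + n_frags * header = 2969 + 4*20 = 2969 + 80 = 3049 B

4, 3049


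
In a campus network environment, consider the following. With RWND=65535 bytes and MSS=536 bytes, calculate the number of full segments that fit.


Given: RWND = 65535 bytes, MSS = 536 bytes
Full segments = floor(RWND / MSS)
Full segments = floor(65535 / 536)
Full segments = floor(122.2668) = 122

122


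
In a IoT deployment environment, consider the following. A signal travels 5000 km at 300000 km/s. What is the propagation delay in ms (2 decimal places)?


Given: distance = 5000 km, speed = 300000 km/s
Delay = distance / speed = 5000 / 300000 seconds
Delay in ms = 5000 * 1000 / 300000
Delay = 16.6667 ms
Rounded to 2 dp = 16.67 ms

16.67


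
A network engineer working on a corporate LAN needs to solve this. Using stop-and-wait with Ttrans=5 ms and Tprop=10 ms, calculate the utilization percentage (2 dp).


Given: Ttrans = 5 ms, Tprop = 10 ms
RTT = 2 * Tprop = 2 * 10 = 20 ms
U = Ttrans / (Ttrans + RTT)
U = 5 / (5 + 20)
U = 5 / 25 = 0.2
U% = 20.00%

20.00


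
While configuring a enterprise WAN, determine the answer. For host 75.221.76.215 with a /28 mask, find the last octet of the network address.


Given: IP = 75.221.76.215, prefix = /28
Subnet mask = 255.255.255.240
Last octet of IP: 215
Last octet of mask: 240
Network last octet = 215 AND 240 = 208

208


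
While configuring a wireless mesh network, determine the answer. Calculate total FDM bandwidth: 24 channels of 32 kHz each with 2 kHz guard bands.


Given: 24 channels, 32 kHz each, guard = 2 kHz
Channel bandwidth = 24 * 32 = 768 kHz
Guard bands = 23 gaps * 2 kHz = 46 kHz
Total = 768 + 46 = 814 kHz

814


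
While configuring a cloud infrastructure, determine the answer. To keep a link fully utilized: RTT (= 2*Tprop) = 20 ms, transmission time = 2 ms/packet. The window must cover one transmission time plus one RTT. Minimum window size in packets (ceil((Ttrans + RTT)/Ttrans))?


Given: Ttrans = 2 ms, RTT = 20 ms (= 2 * Tprop, Tprop = 10 ms)
Time until first ACK returns = Ttrans + RTT = 2 + 20 = 22 ms
Need W * Ttrans >= Ttrans + RTT  ->  W >= (Ttrans + RTT) / Ttrans
(Ttrans + RTT) / Ttrans = 22 / 2 = 11
W_min = ceil(11) = 11

11


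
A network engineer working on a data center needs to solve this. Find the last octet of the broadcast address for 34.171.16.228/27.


Given: IP = 34.171.16.228, prefix = /27
Host bits = 32 - 27 = 5
Network last octet = 228 AND mask = 224
Host part size = 2^5 - 1 = 31
Broadcast last octet = 224 OR 31 = 255

255


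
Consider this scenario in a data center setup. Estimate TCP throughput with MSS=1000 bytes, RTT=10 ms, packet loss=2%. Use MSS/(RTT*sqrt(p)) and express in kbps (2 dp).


Given: MSS = 1000 bytes, RTT = 10 ms, loss = 2%
RTT in seconds = 10 / 1000 = 0.01
Loss rate = 2% = 0.02
sqrt(loss) = sqrt(0.02) = 0.141421356237
Throughput (bytes/s) = 1000 / (0.01 * 0.141421356237) = 707106.7812
Throughput (kbps) = 707106.7812 * 8 / 1000 = 5656.854249 -> 5656.85 kbps (2 dp)

5656.85


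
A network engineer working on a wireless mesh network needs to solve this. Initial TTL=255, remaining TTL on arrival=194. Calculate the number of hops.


Given: initial TTL = 255, received TTL = 194
Hops = initial TTL - received TTL
Hops = 255 - 194 = 61

61


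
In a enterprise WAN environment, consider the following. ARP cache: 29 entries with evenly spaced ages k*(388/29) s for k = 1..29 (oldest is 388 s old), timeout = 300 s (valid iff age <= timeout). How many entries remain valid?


Ages are k * 388/29 s for k = 1..29 (spacing = 13.3793 s).
Entry k is valid iff k * 388/29 <= 300 iff k <= 29 * 300 / 388 = 22.4227
n_valid = floor(22.4227) = 22
(n_stale = 29 - 22 = 7)

22


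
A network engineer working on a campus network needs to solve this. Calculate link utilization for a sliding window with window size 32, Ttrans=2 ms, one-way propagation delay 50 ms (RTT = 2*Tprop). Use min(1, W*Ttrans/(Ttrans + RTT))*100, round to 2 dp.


Given: W = 32, Ttrans = 2 ms, RTT = 100 ms (= 2 * Tprop, Tprop = 50 ms)
Cycle time = Ttrans + RTT = 2 + 100 = 102 ms (first packet sent until its ACK returns)
W * Ttrans = 32 * 2 = 64 ms of sending per cycle
W * Ttrans / (Ttrans + RTT) = 64 / 102 = 0.627451
U = min(1, 0.627451) = 0.627451
U% = 62.75%

62.75


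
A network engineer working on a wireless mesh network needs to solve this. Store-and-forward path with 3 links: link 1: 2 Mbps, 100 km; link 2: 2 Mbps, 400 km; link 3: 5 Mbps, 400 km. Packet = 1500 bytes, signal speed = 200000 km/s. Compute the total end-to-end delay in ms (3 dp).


Packet = 1500 bytes = 12000 bits. Store-and-forward: sum (t_trans + t_prop) per link.
Link 1: t_trans = 12000/(2*10^6) s = 6.0000 ms; t_prop = 100/200000 s = 0.5000 ms; subtotal = 6.5000 ms
Link 2: t_trans = 12000/(2*10^6) s = 6.0000 ms; t_prop = 400/200000 s = 2.0000 ms; subtotal = 8.0000 ms
Link 3: t_trans = 12000/(5*10^6) s = 2.4000 ms; t_prop = 400/200000 s = 2.0000 ms; subtotal = 4.4000 ms
End-to-end = 6.5000 + 8.0000 + 4.4000 = 18.9000 ms -> 18.900 ms (3 dp)

18.900


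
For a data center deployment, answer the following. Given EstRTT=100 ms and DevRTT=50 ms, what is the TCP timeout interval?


Given: EstRTT = 100 ms, DevRTT = 50 ms
Timeout = EstRTT + 4 * DevRTT
4 * DevRTT = 4 * 50 = 200
Timeout = 100 + 200 = 300 ms

300


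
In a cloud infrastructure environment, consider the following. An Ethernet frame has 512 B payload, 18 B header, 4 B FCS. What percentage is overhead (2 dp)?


Given: payload = 512 B, header = 18 B, trailer = 4 B
Overhead bytes = header + trailer = 18 + 4 = 22
Total frame = payload + overhead = 512 + 22 = 534
Overhead % = 22 / 534 * 100 = 4.1199% -> 4.12% (2 dp)

4.12


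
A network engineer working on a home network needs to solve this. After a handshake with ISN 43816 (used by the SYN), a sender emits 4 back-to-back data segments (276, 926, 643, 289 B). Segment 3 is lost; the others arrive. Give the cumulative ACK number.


SYN uses sequence number 43816; first data byte = ISN + 1 = 43817.
Segment 1: SEQ = 43817, len = 276 B, covers [43817, 44092]
Segment 2: SEQ = 44093, len = 926 B, covers [44093, 45018]
Segment 3: SEQ = 45019, len = 643 B, covers [45019, 45661] [LOST]
Segment 4: SEQ = 45662, len = 289 B, covers [45662, 45950]
In-order data received: bytes [43817, 45018] (segments 1..2).
Segment 3 missing -> gap begins at byte 45019; later segments buffered out of order.
Cumulative ACK = next expected in-order byte = 43817 + 276 + 926 = 45019

45019


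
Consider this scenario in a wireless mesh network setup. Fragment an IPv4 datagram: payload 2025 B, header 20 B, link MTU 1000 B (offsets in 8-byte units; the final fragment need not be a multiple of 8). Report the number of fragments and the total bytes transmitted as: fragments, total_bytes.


Max data per non-final fragment = floor((MTU - header)/8)*8 = floor((1000 - 20)/8)*8 = floor(980/8)*8 = 976 B
Final fragment needs no 8-byte alignment: it can carry up to MTU - header = 980 B
Non-final fragments needed = ceil((payload - 980) / 976) = ceil(1045/976) = ceil(1.0707) = 2
Number of fragments = 2 + 1 = 3
Fragment sizes (data): 2 * 976 B + 73 B (last, 73 <= 980 OK)
Total bytes sent = payload + n_frags * header = 2025 + 3*20 = 2025 + 60 = 2085 B

3, 2085


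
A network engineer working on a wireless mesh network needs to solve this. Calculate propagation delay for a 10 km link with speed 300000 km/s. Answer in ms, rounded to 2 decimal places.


Given: distance = 10 km, speed = 300000 km/s
Delay = distance / speed = 10 / 300000 seconds
Delay in ms = 10 * 1000 / 300000
Delay = 0.0333 ms
Rounded to 2 dp = 0.03 ms

0.03


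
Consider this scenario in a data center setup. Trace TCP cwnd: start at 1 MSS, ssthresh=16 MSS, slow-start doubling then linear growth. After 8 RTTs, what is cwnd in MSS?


RTT 0: cwnd = 1 MSS (initial)
RTT 1: cwnd = 2 MSS (slow start, doubled)
RTT 2: cwnd = 4 MSS (slow start, doubled)
RTT 3: cwnd = 8 MSS (slow start, doubled)
RTT 4: cwnd = 16 MSS (slow start, doubled)
RTT 5: cwnd = 17 MSS (congestion avoidance, +1)
RTT 6: cwnd = 18 MSS (congestion avoidance, +1)
RTT 7: cwnd = 19 MSS (congestion avoidance, +1)
RTT 8: cwnd = 20 MSS (congestion avoidance, +1)

20


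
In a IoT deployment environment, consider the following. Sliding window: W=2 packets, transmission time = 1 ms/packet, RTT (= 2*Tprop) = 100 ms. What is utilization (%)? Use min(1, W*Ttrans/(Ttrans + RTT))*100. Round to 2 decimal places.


Given: W = 2, Ttrans = 1 ms, RTT = 100 ms (= 2 * Tprop, Tprop = 50 ms)
Cycle time = Ttrans + RTT = 1 + 100 = 101 ms (first packet sent until its ACK returns)
W * Ttrans = 2 * 1 = 2 ms of sending per cycle
W * Ttrans / (Ttrans + RTT) = 2 / 101 = 0.019802
U = min(1, 0.019802) = 0.019802
U% = 1.98%

1.98


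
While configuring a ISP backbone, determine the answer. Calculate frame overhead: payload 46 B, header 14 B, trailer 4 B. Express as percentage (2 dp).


Given: payload = 46 B, header = 14 B, trailer = 4 B
Overhead bytes = header + trailer = 14 + 4 = 18
Total frame = payload + overhead = 46 + 18 = 64
Overhead % = 18 / 64 * 100 = 28.1250% -> 28.13% (2 dp)

28.13


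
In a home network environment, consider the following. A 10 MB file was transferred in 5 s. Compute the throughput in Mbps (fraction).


Given: file = 10 MB, time = 5 s
File in Mb = 10 * 8 = 80 Mb
Throughput = 80 / 5 Mbps
Throughput = 16 Mbps

16


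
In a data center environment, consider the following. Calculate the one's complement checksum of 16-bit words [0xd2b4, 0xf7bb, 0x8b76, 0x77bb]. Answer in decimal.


Given words: [0xd2b4, 0xf7bb, 0x8b76, 0x77bb]
Step 1: Sum all words
Raw sum = 53940 + 63419 + 35702 + 30651 = 183712
Step 2: Fold carry: (52640 + 2) = 52642
One's complement = ~52642 & 0xFFFF = 12893

12893


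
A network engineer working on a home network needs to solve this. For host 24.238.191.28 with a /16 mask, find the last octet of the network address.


Given: IP = 24.238.191.28, prefix = /16
Subnet mask = 255.255.0.0
Last octet of IP: 28
Last octet of mask: 0
Network last octet = 28 AND 0 = 0

0


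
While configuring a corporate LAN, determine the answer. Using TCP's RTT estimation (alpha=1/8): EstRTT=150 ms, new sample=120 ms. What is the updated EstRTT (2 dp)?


Given: EstRTT = 150 ms, SampleRTT = 120 ms, alpha = 1/8
New EstRTT = (1 - alpha) * EstRTT + alpha * SampleRTT
(7/8) * 150 = 131.25
(1/8) * 120 = 15
New EstRTT = 131.25 + 15 = 146.25 ms -> 146.25 ms (2 dp)

146.25


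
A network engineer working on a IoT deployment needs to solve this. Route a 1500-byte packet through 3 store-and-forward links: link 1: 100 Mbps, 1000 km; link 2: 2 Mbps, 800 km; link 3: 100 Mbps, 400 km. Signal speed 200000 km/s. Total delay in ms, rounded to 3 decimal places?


Packet = 1500 bytes = 12000 bits. Store-and-forward: sum (t_trans + t_prop) per link.
Link 1: t_trans = 12000/(100*10^6) s = 0.1200 ms; t_prop = 1000/200000 s = 5.0000 ms; subtotal = 5.1200 ms
Link 2: t_trans = 12000/(2*10^6) s = 6.0000 ms; t_prop = 800/200000 s = 4.0000 ms; subtotal = 10.0000 ms
Link 3: t_trans = 12000/(100*10^6) s = 0.1200 ms; t_prop = 400/200000 s = 2.0000 ms; subtotal = 2.1200 ms
End-to-end = 5.1200 + 10.0000 + 2.1200 = 17.2400 ms -> 17.240 ms (3 dp)

17.240


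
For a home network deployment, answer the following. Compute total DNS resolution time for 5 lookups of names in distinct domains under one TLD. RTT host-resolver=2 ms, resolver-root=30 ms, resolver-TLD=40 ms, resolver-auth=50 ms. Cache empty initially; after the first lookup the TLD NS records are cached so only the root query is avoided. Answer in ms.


Lookup 1 (cold cache): local + root + TLD + auth = 2 + 30 + 40 + 50 = 122 ms
Lookups 2..5 (TLD NS cached -> skip root; new domain -> still ask TLD and auth): local + TLD + auth = 2 + 40 + 50 = 92 ms each
Remaining 4 lookups: 4 * 92 = 368 ms
Total = 122 + 368 = 490 ms

490


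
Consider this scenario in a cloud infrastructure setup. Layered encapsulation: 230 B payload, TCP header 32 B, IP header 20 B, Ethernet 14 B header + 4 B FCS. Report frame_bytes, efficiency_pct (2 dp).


TCP segment = 230 + 32 = 262 B
IP packet = 262 + 20 = 282 B
Ethernet frame = 282 + 14 + 4 = 300 B
Efficiency = app / frame = 230 / 300 = 0.766667 = 76.6667% -> 76.67% (2 dp)

300, 76.67


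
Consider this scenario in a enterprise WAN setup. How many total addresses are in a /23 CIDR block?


Given: CIDR prefix /23
Host bits = 32 - 23 = 9
Total addresses = 2^9 = 512

512


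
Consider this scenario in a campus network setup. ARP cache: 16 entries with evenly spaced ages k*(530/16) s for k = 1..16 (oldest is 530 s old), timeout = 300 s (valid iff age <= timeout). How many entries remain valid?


Ages are k * 530/16 s for k = 1..16 (spacing = 33.1250 s).
Entry k is valid iff k * 530/16 <= 300 iff k <= 16 * 300 / 530 = 9.0566
n_valid = floor(9.0566) = 9
(n_stale = 16 - 9 = 7)

9


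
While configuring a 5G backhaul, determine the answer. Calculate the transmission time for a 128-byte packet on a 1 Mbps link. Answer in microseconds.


Given: packet = 128 bytes, bandwidth = 1 Mbps
Packet in bits = 128 * 8 = 1024 bits
Bandwidth = 1 * 10^6 = 1000000 bps
Time = 1024 / 1000000 seconds
Time in us = 1024 * 10^6 / 1000000 = 1024

1024


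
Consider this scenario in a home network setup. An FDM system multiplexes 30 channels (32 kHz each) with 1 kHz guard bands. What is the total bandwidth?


Given: 30 channels, 32 kHz each, guard = 1 kHz
Channel bandwidth = 30 * 32 = 960 kHz
Guard bands = 29 gaps * 1 kHz = 29 kHz
Total = 960 + 29 = 989 kHz

989


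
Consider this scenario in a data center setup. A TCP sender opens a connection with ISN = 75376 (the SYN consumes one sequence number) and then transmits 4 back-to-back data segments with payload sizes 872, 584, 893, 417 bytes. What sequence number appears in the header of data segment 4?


The SYN occupies sequence number ISN = 75376, so the first data byte is ISN + 1 = 75377.
SEQ of data segment i = (ISN + 1) + sum of payload sizes of segments 1..i-1.
Segment 1: SEQ = 75377, payload = 872 bytes
Segment 2: SEQ = 76249, payload = 584 bytes
Segment 3: SEQ = 76833, payload = 893 bytes
Segment 4: SEQ = 77726, payload = 417 bytes
SEQ of segment 4 = 75377 + 872 + 584 + 893 = 77726

77726


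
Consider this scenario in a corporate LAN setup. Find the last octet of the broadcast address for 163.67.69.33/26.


Given: IP = 163.67.69.33, prefix = /26
Host bits = 32 - 26 = 6
Network last octet = 33 AND mask = 0
Host part size = 2^6 - 1 = 63
Broadcast last octet = 0 OR 63 = 63

63


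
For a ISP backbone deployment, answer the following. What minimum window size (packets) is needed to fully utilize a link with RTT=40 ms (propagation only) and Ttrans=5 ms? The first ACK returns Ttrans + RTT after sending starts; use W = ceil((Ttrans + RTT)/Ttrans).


Given: Ttrans = 5 ms, RTT = 40 ms (= 2 * Tprop, Tprop = 20 ms)
Time until first ACK returns = Ttrans + RTT = 5 + 40 = 45 ms
Need W * Ttrans >= Ttrans + RTT  ->  W >= (Ttrans + RTT) / Ttrans
(Ttrans + RTT) / Ttrans = 45 / 5 = 9
W_min = ceil(9) = 9

9


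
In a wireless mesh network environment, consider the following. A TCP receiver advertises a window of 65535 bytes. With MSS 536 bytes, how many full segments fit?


Given: RWND = 65535 bytes, MSS = 536 bytes
Full segments = floor(RWND / MSS)
Full segments = floor(65535 / 536)
Full segments = floor(122.2668) = 122

122


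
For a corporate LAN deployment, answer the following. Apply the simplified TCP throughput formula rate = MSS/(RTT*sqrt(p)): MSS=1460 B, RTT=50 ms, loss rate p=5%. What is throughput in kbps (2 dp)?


Given: MSS = 1460 bytes, RTT = 50 ms, loss = 5%
RTT in seconds = 50 / 1000 = 0.05
Loss rate = 5% = 0.05
sqrt(loss) = sqrt(0.05) = 0.223606797750
Throughput (bytes/s) = 1460 / (0.05 * 0.223606797750) = 130586.3699
Throughput (kbps) = 130586.3699 * 8 / 1000 = 1044.690959 -> 1044.69 kbps (2 dp)

1044.69


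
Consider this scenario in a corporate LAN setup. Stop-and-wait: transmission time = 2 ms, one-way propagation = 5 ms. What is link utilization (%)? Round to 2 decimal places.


Given: Ttrans = 2 ms, Tprop = 5 ms
RTT = 2 * Tprop = 2 * 5 = 10 ms
U = Ttrans / (Ttrans + RTT)
U = 2 / (2 + 10)
U = 2 / 12 = 0.166667
U% = 16.67%

16.67


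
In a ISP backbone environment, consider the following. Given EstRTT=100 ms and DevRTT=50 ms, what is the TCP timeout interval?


Given: EstRTT = 100 ms, DevRTT = 50 ms
Timeout = EstRTT + 4 * DevRTT
4 * DevRTT = 4 * 50 = 200
Timeout = 100 + 200 = 300 ms

300


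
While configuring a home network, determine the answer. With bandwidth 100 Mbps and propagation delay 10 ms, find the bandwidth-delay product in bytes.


Given: bandwidth = 100 Mbps, delay = 10 ms
BDP in bits = 100 * 10^6 * 10 / 1000
BDP in bits = 1000000
BDP in bytes = 1000000 / 8 = 125000

125000


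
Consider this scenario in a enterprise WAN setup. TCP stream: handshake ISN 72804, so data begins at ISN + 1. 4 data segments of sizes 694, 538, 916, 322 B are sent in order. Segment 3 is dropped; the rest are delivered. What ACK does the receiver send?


SYN uses sequence number 72804; first data byte = ISN + 1 = 72805.
Segment 1: SEQ = 72805, len = 694 B, covers [72805, 73498]
Segment 2: SEQ = 73499, len = 538 B, covers [73499, 74036]
Segment 3: SEQ = 74037, len = 916 B, covers [74037, 74952] [LOST]
Segment 4: SEQ = 74953, len = 322 B, covers [74953, 75274]
In-order data received: bytes [72805, 74036] (segments 1..2).
Segment 3 missing -> gap begins at byte 74037; later segments buffered out of order.
Cumulative ACK = next expected in-order byte = 72805 + 694 + 538 = 74037

74037


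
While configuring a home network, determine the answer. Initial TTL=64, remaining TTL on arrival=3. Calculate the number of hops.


Given: initial TTL = 64, received TTL = 3
Hops = initial TTL - received TTL
Hops = 64 - 3 = 61

61


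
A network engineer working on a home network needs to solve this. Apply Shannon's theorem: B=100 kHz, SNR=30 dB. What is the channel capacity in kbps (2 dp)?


Given: B = 100 kHz, SNR = 30 dB
SNR linear = 10^(30/10) = 1000
1 + SNR = 1001
log2(1001) = 9.9672262588
C = 100 * 1000 * 9.9672262588 = 996722.6259 bps
C = 996.722626 kbps -> 996.72 kbps (2 dp)

996.72


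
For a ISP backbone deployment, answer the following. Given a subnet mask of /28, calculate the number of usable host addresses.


Given: subnet mask /28
Host bits = 32 - 28 = 4
Total addresses = 2^4 = 16
Usable hosts = 16 - 2 (network + broadcast) = 14

14


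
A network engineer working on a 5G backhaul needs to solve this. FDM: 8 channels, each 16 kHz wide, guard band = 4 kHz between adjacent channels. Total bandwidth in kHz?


Given: 8 channels, 16 kHz each, guard = 4 kHz
Channel bandwidth = 8 * 16 = 128 kHz
Guard bands = 7 gaps * 4 kHz = 28 kHz
Total = 128 + 28 = 156 kHz

156


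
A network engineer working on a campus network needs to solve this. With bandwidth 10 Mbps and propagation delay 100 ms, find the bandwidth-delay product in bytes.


Given: bandwidth = 10 Mbps, delay = 100 ms
BDP in bits = 10 * 10^6 * 100 / 1000
BDP in bits = 1000000
BDP in bytes = 1000000 / 8 = 125000

125000


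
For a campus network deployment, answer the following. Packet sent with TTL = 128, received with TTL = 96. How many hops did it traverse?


Given: initial TTL = 128, received TTL = 96
Hops = initial TTL - received TTL
Hops = 128 - 96 = 32

32


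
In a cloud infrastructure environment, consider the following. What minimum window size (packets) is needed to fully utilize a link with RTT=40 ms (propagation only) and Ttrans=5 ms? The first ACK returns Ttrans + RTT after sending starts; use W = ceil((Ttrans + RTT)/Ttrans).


Given: Ttrans = 5 ms, RTT = 40 ms (= 2 * Tprop, Tprop = 20 ms)
Time until first ACK returns = Ttrans + RTT = 5 + 40 = 45 ms
Need W * Ttrans >= Ttrans + RTT  ->  W >= (Ttrans + RTT) / Ttrans
(Ttrans + RTT) / Ttrans = 45 / 5 = 9
W_min = ceil(9) = 9

9


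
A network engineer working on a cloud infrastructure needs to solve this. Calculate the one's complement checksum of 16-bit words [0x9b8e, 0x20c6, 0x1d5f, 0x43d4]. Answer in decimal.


Given words: [0x9b8e, 0x20c6, 0x1d5f, 0x43d4]
Step 1: Sum all words
Raw sum = 39822 + 8390 + 7519 + 17364 = 73095
Step 2: Fold carry: (7559 + 1) = 7560
One's complement = ~7560 & 0xFFFF = 57975

57975


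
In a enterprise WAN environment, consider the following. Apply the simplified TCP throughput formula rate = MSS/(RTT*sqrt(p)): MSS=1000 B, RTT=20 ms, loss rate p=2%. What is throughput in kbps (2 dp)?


Given: MSS = 1000 bytes, RTT = 20 ms, loss = 2%
RTT in seconds = 20 / 1000 = 0.02
Loss rate = 2% = 0.02
sqrt(loss) = sqrt(0.02) = 0.141421356237
Throughput (bytes/s) = 1000 / (0.02 * 0.141421356237) = 353553.3906
Throughput (kbps) = 353553.3906 * 8 / 1000 = 2828.427125 -> 2828.43 kbps (2 dp)

2828.43


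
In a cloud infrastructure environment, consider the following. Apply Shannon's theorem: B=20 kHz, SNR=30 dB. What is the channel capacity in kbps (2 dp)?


Given: B = 20 kHz, SNR = 30 dB
SNR linear = 10^(30/10) = 1000
1 + SNR = 1001
log2(1001) = 9.9672262588
C = 20 * 1000 * 9.9672262588 = 199344.5252 bps
C = 199.344525 kbps -> 199.34 kbps (2 dp)

199.34


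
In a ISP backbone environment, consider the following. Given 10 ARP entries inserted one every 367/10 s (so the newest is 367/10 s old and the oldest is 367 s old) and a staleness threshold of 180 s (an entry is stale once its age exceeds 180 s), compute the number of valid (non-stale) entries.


Ages are k * 367/10 s for k = 1..10 (spacing = 36.7000 s).
Entry k is valid iff k * 367/10 <= 180 iff k <= 10 * 180 / 367 = 4.9046
n_valid = floor(4.9046) = 4
(n_stale = 10 - 4 = 6)

4


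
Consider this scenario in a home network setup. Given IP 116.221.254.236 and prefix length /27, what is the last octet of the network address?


Given: IP = 116.221.254.236, prefix = /27
Subnet mask = 255.255.255.224
Last octet of IP: 236
Last octet of mask: 224
Network last octet = 236 AND 224 = 224

224


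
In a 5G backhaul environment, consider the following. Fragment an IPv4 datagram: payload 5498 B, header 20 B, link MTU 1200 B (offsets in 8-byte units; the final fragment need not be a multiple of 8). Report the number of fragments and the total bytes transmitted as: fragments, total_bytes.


Max data per non-final fragment = floor((MTU - header)/8)*8 = floor((1200 - 20)/8)*8 = floor(1180/8)*8 = 1176 B
Final fragment needs no 8-byte alignment: it can carry up to MTU - header = 1180 B
Non-final fragments needed = ceil((payload - 1180) / 1176) = ceil(4318/1176) = ceil(3.6718) = 4
Number of fragments = 4 + 1 = 5
Fragment sizes (data): 4 * 1176 B + 794 B (last, 794 <= 1180 OK)
Total bytes sent = payload + n_frags * header = 5498 + 5*20 = 5498 + 100 = 5598 B

5, 5598


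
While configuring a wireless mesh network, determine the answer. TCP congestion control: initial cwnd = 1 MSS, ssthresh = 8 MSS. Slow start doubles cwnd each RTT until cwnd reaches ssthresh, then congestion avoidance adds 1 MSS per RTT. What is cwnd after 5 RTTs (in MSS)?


RTT 0: cwnd = 1 MSS (initial)
RTT 1: cwnd = 2 MSS (slow start, doubled)
RTT 2: cwnd = 4 MSS (slow start, doubled)
RTT 3: cwnd = 8 MSS (slow start, doubled)
RTT 4: cwnd = 9 MSS (congestion avoidance, +1)
RTT 5: cwnd = 10 MSS (congestion avoidance, +1)

10


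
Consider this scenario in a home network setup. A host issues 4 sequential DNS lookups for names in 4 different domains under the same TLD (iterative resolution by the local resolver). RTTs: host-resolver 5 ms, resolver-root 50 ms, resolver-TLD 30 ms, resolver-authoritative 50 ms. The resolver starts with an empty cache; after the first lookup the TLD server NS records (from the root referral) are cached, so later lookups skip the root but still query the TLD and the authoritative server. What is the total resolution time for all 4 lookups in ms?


Lookup 1 (cold cache): local + root + TLD + auth = 5 + 50 + 30 + 50 = 135 ms
Lookups 2..4 (TLD NS cached -> skip root; new domain -> still ask TLD and auth): local + TLD + auth = 5 + 30 + 50 = 85 ms each
Remaining 3 lookups: 3 * 85 = 255 ms
Total = 135 + 255 = 390 ms

390


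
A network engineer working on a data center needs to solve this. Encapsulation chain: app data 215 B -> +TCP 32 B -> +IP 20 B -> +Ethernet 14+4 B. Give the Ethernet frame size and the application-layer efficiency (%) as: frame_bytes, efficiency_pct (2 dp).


TCP segment = 215 + 32 = 247 B
IP packet = 247 + 20 = 267 B
Ethernet frame = 267 + 14 + 4 = 285 B
Efficiency = app / frame = 215 / 285 = 0.754386 = 75.4386% -> 75.44% (2 dp)

285, 75.44


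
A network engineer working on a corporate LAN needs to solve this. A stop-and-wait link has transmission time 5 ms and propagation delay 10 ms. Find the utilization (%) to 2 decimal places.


Given: Ttrans = 5 ms, Tprop = 10 ms
RTT = 2 * Tprop = 2 * 10 = 20 ms
U = Ttrans / (Ttrans + RTT)
U = 5 / (5 + 20)
U = 5 / 25 = 0.2
U% = 20.00%

20.00


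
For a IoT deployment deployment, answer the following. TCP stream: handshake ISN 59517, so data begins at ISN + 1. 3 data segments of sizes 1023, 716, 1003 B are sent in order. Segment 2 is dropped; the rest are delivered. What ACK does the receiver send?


SYN uses sequence number 59517; first data byte = ISN + 1 = 59518.
Segment 1: SEQ = 59518, len = 1023 B, covers [59518, 60540]
Segment 2: SEQ = 60541, len = 716 B, covers [60541, 61256] [LOST]
Segment 3: SEQ = 61257, len = 1003 B, covers [61257, 62259]
In-order data received: bytes [59518, 60540] (segments 1..1).
Segment 2 missing -> gap begins at byte 60541; later segments buffered out of order.
Cumulative ACK = next expected in-order byte = 59518 + 1023 = 60541

60541


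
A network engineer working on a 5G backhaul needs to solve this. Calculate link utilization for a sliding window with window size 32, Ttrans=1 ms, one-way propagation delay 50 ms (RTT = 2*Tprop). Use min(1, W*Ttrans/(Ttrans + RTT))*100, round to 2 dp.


Given: W = 32, Ttrans = 1 ms, RTT = 100 ms (= 2 * Tprop, Tprop = 50 ms)
Cycle time = Ttrans + RTT = 1 + 100 = 101 ms (first packet sent until its ACK returns)
W * Ttrans = 32 * 1 = 32 ms of sending per cycle
W * Ttrans / (Ttrans + RTT) = 32 / 101 = 0.316832
U = min(1, 0.316832) = 0.316832
U% = 31.68%

31.68


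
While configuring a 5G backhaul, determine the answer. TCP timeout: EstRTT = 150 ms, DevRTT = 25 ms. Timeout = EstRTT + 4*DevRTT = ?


Given: EstRTT = 150 ms, DevRTT = 25 ms
Timeout = EstRTT + 4 * DevRTT
4 * DevRTT = 4 * 25 = 100
Timeout = 150 + 100 = 250 ms

250


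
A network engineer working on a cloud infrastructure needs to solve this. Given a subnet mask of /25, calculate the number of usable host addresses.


Given: subnet mask /25
Host bits = 32 - 25 = 7
Total addresses = 2^7 = 128
Usable hosts = 128 - 2 (network + broadcast) = 126

126


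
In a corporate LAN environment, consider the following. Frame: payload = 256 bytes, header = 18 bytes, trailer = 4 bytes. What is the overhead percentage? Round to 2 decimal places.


Given: payload = 256 B, header = 18 B, trailer = 4 B
Overhead bytes = header + trailer = 18 + 4 = 22
Total frame = payload + overhead = 256 + 22 = 278
Overhead % = 22 / 278 * 100 = 7.9137% -> 7.91% (2 dp)

7.91


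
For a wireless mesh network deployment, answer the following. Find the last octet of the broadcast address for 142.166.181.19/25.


Given: IP = 142.166.181.19, prefix = /25
Host bits = 32 - 25 = 7
Network last octet = 19 AND mask = 0
Host part size = 2^7 - 1 = 127
Broadcast last octet = 0 OR 127 = 127

127


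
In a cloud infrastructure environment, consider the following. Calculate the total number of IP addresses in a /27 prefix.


Given: CIDR prefix /27
Host bits = 32 - 27 = 5
Total addresses = 2^5 = 32

32


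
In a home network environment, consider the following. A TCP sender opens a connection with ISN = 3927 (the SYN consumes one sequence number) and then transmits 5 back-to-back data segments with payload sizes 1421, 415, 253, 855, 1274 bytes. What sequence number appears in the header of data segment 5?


The SYN occupies sequence number ISN = 3927, so the first data byte is ISN + 1 = 3928.
SEQ of data segment i = (ISN + 1) + sum of payload sizes of segments 1..i-1.
Segment 1: SEQ = 3928, payload = 1421 bytes
Segment 2: SEQ = 5349, payload = 415 bytes
Segment 3: SEQ = 5764, payload = 253 bytes
Segment 4: SEQ = 6017, payload = 855 bytes
Segment 5: SEQ = 6872, payload = 1274 bytes
SEQ of segment 5 = 3928 + 1421 + 415 + 253 + 855 = 6872

6872


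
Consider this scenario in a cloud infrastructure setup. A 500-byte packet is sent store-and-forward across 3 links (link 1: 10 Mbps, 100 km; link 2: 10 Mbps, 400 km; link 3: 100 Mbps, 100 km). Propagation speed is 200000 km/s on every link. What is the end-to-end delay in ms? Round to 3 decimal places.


Packet = 500 bytes = 4000 bits. Store-and-forward: sum (t_trans + t_prop) per link.
Link 1: t_trans = 4000/(10*10^6) s = 0.4000 ms; t_prop = 100/200000 s = 0.5000 ms; subtotal = 0.9000 ms
Link 2: t_trans = 4000/(10*10^6) s = 0.4000 ms; t_prop = 400/200000 s = 2.0000 ms; subtotal = 2.4000 ms
Link 3: t_trans = 4000/(100*10^6) s = 0.0400 ms; t_prop = 100/200000 s = 0.5000 ms; subtotal = 0.5400 ms
End-to-end = 0.9000 + 2.4000 + 0.5400 = 3.8400 ms -> 3.840 ms (3 dp)

3.840


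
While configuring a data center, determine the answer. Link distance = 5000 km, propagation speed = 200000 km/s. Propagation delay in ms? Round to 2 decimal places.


Given: distance = 5000 km, speed = 200000 km/s
Delay = distance / speed = 5000 / 200000 seconds
Delay in ms = 5000 * 1000 / 200000
Delay = 25.0000 ms
Rounded to 2 dp = 25.00 ms

25.00


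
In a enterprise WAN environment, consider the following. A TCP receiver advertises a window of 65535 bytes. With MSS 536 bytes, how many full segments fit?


Given: RWND = 65535 bytes, MSS = 536 bytes
Full segments = floor(RWND / MSS)
Full segments = floor(65535 / 536)
Full segments = floor(122.2668) = 122

122


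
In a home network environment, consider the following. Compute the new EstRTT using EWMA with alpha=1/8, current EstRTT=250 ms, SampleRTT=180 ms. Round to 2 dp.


Given: EstRTT = 250 ms, SampleRTT = 180 ms, alpha = 1/8
New EstRTT = (1 - alpha) * EstRTT + alpha * SampleRTT
(7/8) * 250 = 218.75
(1/8) * 180 = 22.5
New EstRTT = 218.75 + 22.5 = 241.25 ms -> 241.25 ms (2 dp)

241.25


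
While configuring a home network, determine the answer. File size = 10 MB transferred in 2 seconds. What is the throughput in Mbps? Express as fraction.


Given: file = 10 MB, time = 2 s
File in Mb = 10 * 8 = 80 Mb
Throughput = 80 / 2 Mbps
Throughput = 40 Mbps

40


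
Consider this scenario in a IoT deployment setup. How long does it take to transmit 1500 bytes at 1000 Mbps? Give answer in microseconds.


Given: packet = 1500 bytes, bandwidth = 1000 Mbps
Packet in bits = 1500 * 8 = 12000 bits
Bandwidth = 1000 * 10^6 = 1000000000 bps
Time = 12000 / 1000000000 seconds
Time in us = 12000 * 10^6 / 1000000000 = 12

12


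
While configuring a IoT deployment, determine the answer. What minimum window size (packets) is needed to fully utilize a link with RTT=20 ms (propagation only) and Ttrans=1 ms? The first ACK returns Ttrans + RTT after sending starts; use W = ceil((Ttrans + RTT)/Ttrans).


Given: Ttrans = 1 ms, RTT = 20 ms (= 2 * Tprop, Tprop = 10 ms)
Time until first ACK returns = Ttrans + RTT = 1 + 20 = 21 ms
Need W * Ttrans >= Ttrans + RTT  ->  W >= (Ttrans + RTT) / Ttrans
(Ttrans + RTT) / Ttrans = 21 / 1 = 21
W_min = ceil(21) = 21

21


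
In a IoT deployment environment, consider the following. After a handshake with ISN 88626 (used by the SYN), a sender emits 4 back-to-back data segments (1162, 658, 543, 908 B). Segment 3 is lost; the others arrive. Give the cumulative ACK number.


SYN uses sequence number 88626; first data byte = ISN + 1 = 88627.
Segment 1: SEQ = 88627, len = 1162 B, covers [88627, 89788]
Segment 2: SEQ = 89789, len = 658 B, covers [89789, 90446]
Segment 3: SEQ = 90447, len = 543 B, covers [90447, 90989] [LOST]
Segment 4: SEQ = 90990, len = 908 B, covers [90990, 91897]
In-order data received: bytes [88627, 90446] (segments 1..2).
Segment 3 missing -> gap begins at byte 90447; later segments buffered out of order.
Cumulative ACK = next expected in-order byte = 88627 + 1162 + 658 = 90447

90447


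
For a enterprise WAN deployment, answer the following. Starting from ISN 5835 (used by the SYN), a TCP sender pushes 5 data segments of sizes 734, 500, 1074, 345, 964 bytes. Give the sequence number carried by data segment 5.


The SYN occupies sequence number ISN = 5835, so the first data byte is ISN + 1 = 5836.
SEQ of data segment i = (ISN + 1) + sum of payload sizes of segments 1..i-1.
Segment 1: SEQ = 5836, payload = 734 bytes
Segment 2: SEQ = 6570, payload = 500 bytes
Segment 3: SEQ = 7070, payload = 1074 bytes
Segment 4: SEQ = 8144, payload = 345 bytes
Segment 5: SEQ = 8489, payload = 964 bytes
SEQ of segment 5 = 5836 + 734 + 500 + 1074 + 345 = 8489

8489


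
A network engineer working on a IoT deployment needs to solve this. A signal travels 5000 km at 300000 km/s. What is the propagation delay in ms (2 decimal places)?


Given: distance = 5000 km, speed = 300000 km/s
Delay = distance / speed = 5000 / 300000 seconds
Delay in ms = 5000 * 1000 / 300000
Delay = 16.6667 ms
Rounded to 2 dp = 16.67 ms

16.67


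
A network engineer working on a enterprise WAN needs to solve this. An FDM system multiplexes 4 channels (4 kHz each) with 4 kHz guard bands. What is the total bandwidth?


Given: 4 channels, 4 kHz each, guard = 4 kHz
Channel bandwidth = 4 * 4 = 16 kHz
Guard bands = 3 gaps * 4 kHz = 12 kHz
Total = 16 + 12 = 28 kHz

28


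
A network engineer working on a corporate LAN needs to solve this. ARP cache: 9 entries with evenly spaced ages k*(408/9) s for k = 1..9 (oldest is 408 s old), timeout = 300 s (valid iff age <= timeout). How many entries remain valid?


Ages are k * 408/9 s for k = 1..9 (spacing = 45.3333 s).
Entry k is valid iff k * 408/9 <= 300 iff k <= 9 * 300 / 408 = 6.6176
n_valid = floor(6.6176) = 6
(n_stale = 9 - 6 = 3)

6


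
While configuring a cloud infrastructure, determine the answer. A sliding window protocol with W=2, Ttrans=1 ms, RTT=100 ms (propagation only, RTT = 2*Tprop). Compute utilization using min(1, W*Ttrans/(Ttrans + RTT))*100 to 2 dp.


Given: W = 2, Ttrans = 1 ms, RTT = 100 ms (= 2 * Tprop, Tprop = 50 ms)
Cycle time = Ttrans + RTT = 1 + 100 = 101 ms (first packet sent until its ACK returns)
W * Ttrans = 2 * 1 = 2 ms of sending per cycle
W * Ttrans / (Ttrans + RTT) = 2 / 101 = 0.019802
U = min(1, 0.019802) = 0.019802
U% = 1.98%

1.98


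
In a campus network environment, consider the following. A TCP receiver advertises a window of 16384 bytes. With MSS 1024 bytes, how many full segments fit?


Given: RWND = 16384 bytes, MSS = 1024 bytes
Full segments = floor(RWND / MSS)
Full segments = floor(16384 / 1024)
Full segments = floor(16.0) = 16

16


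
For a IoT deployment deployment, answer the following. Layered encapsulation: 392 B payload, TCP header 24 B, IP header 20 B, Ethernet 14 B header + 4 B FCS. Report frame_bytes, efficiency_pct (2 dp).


TCP segment = 392 + 24 = 416 B
IP packet = 416 + 20 = 436 B
Ethernet frame = 436 + 14 + 4 = 454 B
Efficiency = app / frame = 392 / 454 = 0.863436 = 86.3436% -> 86.34% (2 dp)

454, 86.34


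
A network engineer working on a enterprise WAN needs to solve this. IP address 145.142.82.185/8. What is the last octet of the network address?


Given: IP = 145.142.82.185, prefix = /8
Subnet mask = 255.0.0.0
Last octet of IP: 185
Last octet of mask: 0
Network last octet = 185 AND 0 = 0

0


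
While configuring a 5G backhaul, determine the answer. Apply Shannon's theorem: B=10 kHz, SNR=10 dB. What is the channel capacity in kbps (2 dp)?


Given: B = 10 kHz, SNR = 10 dB
SNR linear = 10^(10/10) = 10
1 + SNR = 11
log2(11) = 3.4594316186
C = 10 * 1000 * 3.4594316186 = 34594.3162 bps
C = 34.594316 kbps -> 34.59 kbps (2 dp)

34.59


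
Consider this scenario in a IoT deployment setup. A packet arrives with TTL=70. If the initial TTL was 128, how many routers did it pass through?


Given: initial TTL = 128, received TTL = 70
Hops = initial TTL - received TTL
Hops = 128 - 70 = 58

58


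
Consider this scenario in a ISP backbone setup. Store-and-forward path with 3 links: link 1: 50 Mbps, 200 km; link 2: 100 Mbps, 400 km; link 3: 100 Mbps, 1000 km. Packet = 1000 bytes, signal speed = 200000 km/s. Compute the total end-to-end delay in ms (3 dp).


Packet = 1000 bytes = 8000 bits. Store-and-forward: sum (t_trans + t_prop) per link.
Link 1: t_trans = 8000/(50*10^6) s = 0.1600 ms; t_prop = 200/200000 s = 1.0000 ms; subtotal = 1.1600 ms
Link 2: t_trans = 8000/(100*10^6) s = 0.0800 ms; t_prop = 400/200000 s = 2.0000 ms; subtotal = 2.0800 ms
Link 3: t_trans = 8000/(100*10^6) s = 0.0800 ms; t_prop = 1000/200000 s = 5.0000 ms; subtotal = 5.0800 ms
End-to-end = 1.1600 + 2.0800 + 5.0800 = 8.3200 ms -> 8.320 ms (3 dp)

8.320
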